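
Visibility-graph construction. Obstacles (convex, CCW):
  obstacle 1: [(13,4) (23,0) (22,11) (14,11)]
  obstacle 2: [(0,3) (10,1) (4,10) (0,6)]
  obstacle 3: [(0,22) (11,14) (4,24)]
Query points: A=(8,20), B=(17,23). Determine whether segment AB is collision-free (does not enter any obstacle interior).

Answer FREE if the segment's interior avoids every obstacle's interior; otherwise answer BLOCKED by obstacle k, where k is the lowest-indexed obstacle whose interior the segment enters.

Obstacle 1 [(13,4) (23,0) (22,11) (14,11)]:
  edge (13,4)–(23,0): clear
  edge (23,0)–(22,11): clear
  edge (22,11)–(14,11): clear
  edge (14,11)–(13,4): clear
  midpoint (25/2,43/2) outside
  → clear
Obstacle 2 [(0,3) (10,1) (4,10) (0,6)]:
  edge (0,3)–(10,1): clear
  edge (10,1)–(4,10): clear
  edge (4,10)–(0,6): clear
  edge (0,6)–(0,3): clear
  midpoint (25/2,43/2) outside
  → clear
Obstacle 3 [(0,22) (11,14) (4,24)]:
  edge (0,22)–(11,14): clear
  edge (11,14)–(4,24): clear
  edge (4,24)–(0,22): clear
  midpoint (25/2,43/2) outside
  → clear

FREE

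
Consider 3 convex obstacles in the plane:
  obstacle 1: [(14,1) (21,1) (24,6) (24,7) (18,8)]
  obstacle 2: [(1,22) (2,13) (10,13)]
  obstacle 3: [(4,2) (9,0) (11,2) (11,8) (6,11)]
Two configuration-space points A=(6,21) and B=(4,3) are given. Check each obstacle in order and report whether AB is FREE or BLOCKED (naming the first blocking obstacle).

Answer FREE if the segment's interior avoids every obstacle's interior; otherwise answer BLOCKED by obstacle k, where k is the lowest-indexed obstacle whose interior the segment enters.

BLOCKED by obstacle 2

Obstacle 1 [(14,1) (21,1) (24,6) (24,7) (18,8)]:
  edge (14,1)–(21,1): clear
  edge (21,1)–(24,6): clear
  edge (24,6)–(24,7): clear
  edge (24,7)–(18,8): clear
  edge (18,8)–(14,1): clear
  midpoint (5,12) outside
  → clear
Obstacle 2 [(1,22) (2,13) (10,13)]:
  edge (1,22)–(2,13): clear
  edge (2,13)–(10,13): crosses AB
  edge (10,13)–(1,22): crosses AB
  → BLOCKED
Obstacle 3 [(4,2) (9,0) (11,2) (11,8) (6,11)]:
  edge (4,2)–(9,0): clear
  edge (9,0)–(11,2): clear
  edge (11,2)–(11,8): clear
  edge (11,8)–(6,11): clear
  edge (6,11)–(4,2): clear
  midpoint (5,12) outside
  → clear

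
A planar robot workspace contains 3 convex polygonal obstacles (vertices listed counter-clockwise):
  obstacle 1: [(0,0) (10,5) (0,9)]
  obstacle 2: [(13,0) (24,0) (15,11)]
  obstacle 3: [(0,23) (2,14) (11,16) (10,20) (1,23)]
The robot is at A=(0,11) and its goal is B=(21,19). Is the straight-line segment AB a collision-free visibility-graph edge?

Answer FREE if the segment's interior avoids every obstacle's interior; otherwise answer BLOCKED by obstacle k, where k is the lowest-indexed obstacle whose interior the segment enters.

Obstacle 1 [(0,0) (10,5) (0,9)]:
  edge (0,0)–(10,5): clear
  edge (10,5)–(0,9): clear
  edge (0,9)–(0,0): clear
  midpoint (21/2,15) outside
  → clear
Obstacle 2 [(13,0) (24,0) (15,11)]:
  edge (13,0)–(24,0): clear
  edge (24,0)–(15,11): clear
  edge (15,11)–(13,0): clear
  midpoint (21/2,15) outside
  → clear
Obstacle 3 [(0,23) (2,14) (11,16) (10,20) (1,23)]:
  edge (0,23)–(2,14): clear
  edge (2,14)–(11,16): clear
  edge (11,16)–(10,20): clear
  edge (10,20)–(1,23): clear
  edge (1,23)–(0,23): clear
  midpoint (21/2,15) outside
  → clear

FREE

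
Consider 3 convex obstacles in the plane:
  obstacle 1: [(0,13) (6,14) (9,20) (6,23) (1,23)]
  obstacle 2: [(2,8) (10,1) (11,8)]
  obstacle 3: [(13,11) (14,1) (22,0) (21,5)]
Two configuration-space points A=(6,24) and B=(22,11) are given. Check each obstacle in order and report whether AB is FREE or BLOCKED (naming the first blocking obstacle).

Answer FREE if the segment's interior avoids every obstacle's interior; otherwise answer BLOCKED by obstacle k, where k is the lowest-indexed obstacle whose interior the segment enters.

Obstacle 1 [(0,13) (6,14) (9,20) (6,23) (1,23)]:
  edge (0,13)–(6,14): clear
  edge (6,14)–(9,20): clear
  edge (9,20)–(6,23): clear
  edge (6,23)–(1,23): clear
  edge (1,23)–(0,13): clear
  midpoint (14,35/2) outside
  → clear
Obstacle 2 [(2,8) (10,1) (11,8)]:
  edge (2,8)–(10,1): clear
  edge (10,1)–(11,8): clear
  edge (11,8)–(2,8): clear
  midpoint (14,35/2) outside
  → clear
Obstacle 3 [(13,11) (14,1) (22,0) (21,5)]:
  edge (13,11)–(14,1): clear
  edge (14,1)–(22,0): clear
  edge (22,0)–(21,5): clear
  edge (21,5)–(13,11): clear
  midpoint (14,35/2) outside
  → clear

FREE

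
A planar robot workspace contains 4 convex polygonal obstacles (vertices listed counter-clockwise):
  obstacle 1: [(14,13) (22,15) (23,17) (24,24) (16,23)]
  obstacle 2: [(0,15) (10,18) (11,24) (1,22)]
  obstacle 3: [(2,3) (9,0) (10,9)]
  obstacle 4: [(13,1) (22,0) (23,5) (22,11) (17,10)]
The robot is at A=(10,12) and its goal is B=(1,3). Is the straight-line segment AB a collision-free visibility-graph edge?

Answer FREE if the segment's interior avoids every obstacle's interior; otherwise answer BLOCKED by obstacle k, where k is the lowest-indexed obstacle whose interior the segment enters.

FREE

Obstacle 1 [(14,13) (22,15) (23,17) (24,24) (16,23)]:
  edge (14,13)–(22,15): clear
  edge (22,15)–(23,17): clear
  edge (23,17)–(24,24): clear
  edge (24,24)–(16,23): clear
  edge (16,23)–(14,13): clear
  midpoint (11/2,15/2) outside
  → clear
Obstacle 2 [(0,15) (10,18) (11,24) (1,22)]:
  edge (0,15)–(10,18): clear
  edge (10,18)–(11,24): clear
  edge (11,24)–(1,22): clear
  edge (1,22)–(0,15): clear
  midpoint (11/2,15/2) outside
  → clear
Obstacle 3 [(2,3) (9,0) (10,9)]:
  edge (2,3)–(9,0): clear
  edge (9,0)–(10,9): clear
  edge (10,9)–(2,3): clear
  midpoint (11/2,15/2) outside
  → clear
Obstacle 4 [(13,1) (22,0) (23,5) (22,11) (17,10)]:
  edge (13,1)–(22,0): clear
  edge (22,0)–(23,5): clear
  edge (23,5)–(22,11): clear
  edge (22,11)–(17,10): clear
  edge (17,10)–(13,1): clear
  midpoint (11/2,15/2) outside
  → clear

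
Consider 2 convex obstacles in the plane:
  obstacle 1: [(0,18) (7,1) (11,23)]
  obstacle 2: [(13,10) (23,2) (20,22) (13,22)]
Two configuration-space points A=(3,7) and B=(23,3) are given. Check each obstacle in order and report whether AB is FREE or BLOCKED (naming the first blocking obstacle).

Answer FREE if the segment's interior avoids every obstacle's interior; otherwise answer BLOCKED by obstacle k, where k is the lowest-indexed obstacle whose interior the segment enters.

BLOCKED by obstacle 1

Obstacle 1 [(0,18) (7,1) (11,23)]:
  edge (0,18)–(7,1): crosses AB
  edge (7,1)–(11,23): crosses AB
  edge (11,23)–(0,18): clear
  → BLOCKED
Obstacle 2 [(13,10) (23,2) (20,22) (13,22)]:
  edge (13,10)–(23,2): crosses AB
  edge (23,2)–(20,22): crosses AB
  edge (20,22)–(13,22): clear
  edge (13,22)–(13,10): clear
  → BLOCKED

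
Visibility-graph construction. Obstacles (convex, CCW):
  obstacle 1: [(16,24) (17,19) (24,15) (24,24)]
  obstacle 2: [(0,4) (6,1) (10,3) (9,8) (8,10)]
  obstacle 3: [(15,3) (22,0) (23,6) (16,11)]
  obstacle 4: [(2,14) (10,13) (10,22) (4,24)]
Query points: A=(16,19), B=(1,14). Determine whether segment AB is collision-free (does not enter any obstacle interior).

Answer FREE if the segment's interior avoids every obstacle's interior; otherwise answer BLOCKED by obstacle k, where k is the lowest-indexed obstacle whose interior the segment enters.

Obstacle 1 [(16,24) (17,19) (24,15) (24,24)]:
  edge (16,24)–(17,19): clear
  edge (17,19)–(24,15): clear
  edge (24,15)–(24,24): clear
  edge (24,24)–(16,24): clear
  midpoint (17/2,33/2) outside
  → clear
Obstacle 2 [(0,4) (6,1) (10,3) (9,8) (8,10)]:
  edge (0,4)–(6,1): clear
  edge (6,1)–(10,3): clear
  edge (10,3)–(9,8): clear
  edge (9,8)–(8,10): clear
  edge (8,10)–(0,4): clear
  midpoint (17/2,33/2) outside
  → clear
Obstacle 3 [(15,3) (22,0) (23,6) (16,11)]:
  edge (15,3)–(22,0): clear
  edge (22,0)–(23,6): clear
  edge (23,6)–(16,11): clear
  edge (16,11)–(15,3): clear
  midpoint (17/2,33/2) outside
  → clear
Obstacle 4 [(2,14) (10,13) (10,22) (4,24)]:
  edge (2,14)–(10,13): clear
  edge (10,13)–(10,22): crosses AB
  edge (10,22)–(4,24): clear
  edge (4,24)–(2,14): crosses AB
  → BLOCKED

BLOCKED by obstacle 4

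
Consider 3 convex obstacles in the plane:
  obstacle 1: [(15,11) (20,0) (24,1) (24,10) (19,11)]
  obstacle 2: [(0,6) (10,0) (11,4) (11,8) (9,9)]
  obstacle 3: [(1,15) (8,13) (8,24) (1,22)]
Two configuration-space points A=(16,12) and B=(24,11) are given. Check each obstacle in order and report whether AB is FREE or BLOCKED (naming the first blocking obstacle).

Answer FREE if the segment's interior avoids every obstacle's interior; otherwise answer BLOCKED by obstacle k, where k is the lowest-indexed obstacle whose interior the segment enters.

FREE

Obstacle 1 [(15,11) (20,0) (24,1) (24,10) (19,11)]:
  edge (15,11)–(20,0): clear
  edge (20,0)–(24,1): clear
  edge (24,1)–(24,10): clear
  edge (24,10)–(19,11): clear
  edge (19,11)–(15,11): clear
  midpoint (20,23/2) outside
  → clear
Obstacle 2 [(0,6) (10,0) (11,4) (11,8) (9,9)]:
  edge (0,6)–(10,0): clear
  edge (10,0)–(11,4): clear
  edge (11,4)–(11,8): clear
  edge (11,8)–(9,9): clear
  edge (9,9)–(0,6): clear
  midpoint (20,23/2) outside
  → clear
Obstacle 3 [(1,15) (8,13) (8,24) (1,22)]:
  edge (1,15)–(8,13): clear
  edge (8,13)–(8,24): clear
  edge (8,24)–(1,22): clear
  edge (1,22)–(1,15): clear
  midpoint (20,23/2) outside
  → clear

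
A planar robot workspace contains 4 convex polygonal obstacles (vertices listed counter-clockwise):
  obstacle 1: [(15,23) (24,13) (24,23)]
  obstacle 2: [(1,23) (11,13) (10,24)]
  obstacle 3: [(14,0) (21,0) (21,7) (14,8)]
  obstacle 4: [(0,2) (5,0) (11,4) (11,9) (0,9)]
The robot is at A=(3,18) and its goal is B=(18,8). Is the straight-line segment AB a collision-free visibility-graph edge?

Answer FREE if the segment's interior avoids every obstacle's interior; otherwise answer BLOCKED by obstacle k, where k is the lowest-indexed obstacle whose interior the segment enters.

Obstacle 1 [(15,23) (24,13) (24,23)]:
  edge (15,23)–(24,13): clear
  edge (24,13)–(24,23): clear
  edge (24,23)–(15,23): clear
  midpoint (21/2,13) outside
  → clear
Obstacle 2 [(1,23) (11,13) (10,24)]:
  edge (1,23)–(11,13): clear
  edge (11,13)–(10,24): clear
  edge (10,24)–(1,23): clear
  midpoint (21/2,13) outside
  → clear
Obstacle 3 [(14,0) (21,0) (21,7) (14,8)]:
  edge (14,0)–(21,0): clear
  edge (21,0)–(21,7): clear
  edge (21,7)–(14,8): clear
  edge (14,8)–(14,0): clear
  midpoint (21/2,13) outside
  → clear
Obstacle 4 [(0,2) (5,0) (11,4) (11,9) (0,9)]:
  edge (0,2)–(5,0): clear
  edge (5,0)–(11,4): clear
  edge (11,4)–(11,9): clear
  edge (11,9)–(0,9): clear
  edge (0,9)–(0,2): clear
  midpoint (21/2,13) outside
  → clear

FREE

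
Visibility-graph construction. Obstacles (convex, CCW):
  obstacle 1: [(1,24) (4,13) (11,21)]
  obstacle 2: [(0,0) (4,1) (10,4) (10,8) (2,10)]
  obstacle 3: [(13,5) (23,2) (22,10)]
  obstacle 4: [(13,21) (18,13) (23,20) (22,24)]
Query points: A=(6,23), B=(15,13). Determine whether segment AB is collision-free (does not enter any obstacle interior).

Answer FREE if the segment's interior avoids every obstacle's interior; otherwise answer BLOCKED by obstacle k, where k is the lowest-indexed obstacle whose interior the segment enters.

Obstacle 1 [(1,24) (4,13) (11,21)]:
  edge (1,24)–(4,13): clear
  edge (4,13)–(11,21): crosses AB
  edge (11,21)–(1,24): crosses AB
  → BLOCKED
Obstacle 2 [(0,0) (4,1) (10,4) (10,8) (2,10)]:
  edge (0,0)–(4,1): clear
  edge (4,1)–(10,4): clear
  edge (10,4)–(10,8): clear
  edge (10,8)–(2,10): clear
  edge (2,10)–(0,0): clear
  midpoint (21/2,18) outside
  → clear
Obstacle 3 [(13,5) (23,2) (22,10)]:
  edge (13,5)–(23,2): clear
  edge (23,2)–(22,10): clear
  edge (22,10)–(13,5): clear
  midpoint (21/2,18) outside
  → clear
Obstacle 4 [(13,21) (18,13) (23,20) (22,24)]:
  edge (13,21)–(18,13): clear
  edge (18,13)–(23,20): clear
  edge (23,20)–(22,24): clear
  edge (22,24)–(13,21): clear
  midpoint (21/2,18) outside
  → clear

BLOCKED by obstacle 1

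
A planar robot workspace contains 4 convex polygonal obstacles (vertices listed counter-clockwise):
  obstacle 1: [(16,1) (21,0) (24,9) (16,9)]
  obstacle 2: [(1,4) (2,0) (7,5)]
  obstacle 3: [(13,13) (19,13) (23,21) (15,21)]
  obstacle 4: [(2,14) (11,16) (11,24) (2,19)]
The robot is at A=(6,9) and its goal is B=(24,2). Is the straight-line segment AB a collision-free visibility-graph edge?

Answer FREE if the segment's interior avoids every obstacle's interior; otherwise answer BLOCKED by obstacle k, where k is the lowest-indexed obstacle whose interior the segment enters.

Obstacle 1 [(16,1) (21,0) (24,9) (16,9)]:
  edge (16,1)–(21,0): clear
  edge (21,0)–(24,9): crosses AB
  edge (24,9)–(16,9): clear
  edge (16,9)–(16,1): crosses AB
  → BLOCKED
Obstacle 2 [(1,4) (2,0) (7,5)]:
  edge (1,4)–(2,0): clear
  edge (2,0)–(7,5): clear
  edge (7,5)–(1,4): clear
  midpoint (15,11/2) outside
  → clear
Obstacle 3 [(13,13) (19,13) (23,21) (15,21)]:
  edge (13,13)–(19,13): clear
  edge (19,13)–(23,21): clear
  edge (23,21)–(15,21): clear
  edge (15,21)–(13,13): clear
  midpoint (15,11/2) outside
  → clear
Obstacle 4 [(2,14) (11,16) (11,24) (2,19)]:
  edge (2,14)–(11,16): clear
  edge (11,16)–(11,24): clear
  edge (11,24)–(2,19): clear
  edge (2,19)–(2,14): clear
  midpoint (15,11/2) outside
  → clear

BLOCKED by obstacle 1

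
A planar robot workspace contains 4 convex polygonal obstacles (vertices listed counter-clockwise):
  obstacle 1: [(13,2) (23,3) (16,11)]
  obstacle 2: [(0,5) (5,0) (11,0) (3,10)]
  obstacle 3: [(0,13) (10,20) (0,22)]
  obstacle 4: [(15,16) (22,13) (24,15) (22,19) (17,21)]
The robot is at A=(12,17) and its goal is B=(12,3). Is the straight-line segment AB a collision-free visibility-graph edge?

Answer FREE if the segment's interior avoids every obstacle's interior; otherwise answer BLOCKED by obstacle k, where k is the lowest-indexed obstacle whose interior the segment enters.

Obstacle 1 [(13,2) (23,3) (16,11)]:
  edge (13,2)–(23,3): clear
  edge (23,3)–(16,11): clear
  edge (16,11)–(13,2): clear
  midpoint (12,10) outside
  → clear
Obstacle 2 [(0,5) (5,0) (11,0) (3,10)]:
  edge (0,5)–(5,0): clear
  edge (5,0)–(11,0): clear
  edge (11,0)–(3,10): clear
  edge (3,10)–(0,5): clear
  midpoint (12,10) outside
  → clear
Obstacle 3 [(0,13) (10,20) (0,22)]:
  edge (0,13)–(10,20): clear
  edge (10,20)–(0,22): clear
  edge (0,22)–(0,13): clear
  midpoint (12,10) outside
  → clear
Obstacle 4 [(15,16) (22,13) (24,15) (22,19) (17,21)]:
  edge (15,16)–(22,13): clear
  edge (22,13)–(24,15): clear
  edge (24,15)–(22,19): clear
  edge (22,19)–(17,21): clear
  edge (17,21)–(15,16): clear
  midpoint (12,10) outside
  → clear

FREE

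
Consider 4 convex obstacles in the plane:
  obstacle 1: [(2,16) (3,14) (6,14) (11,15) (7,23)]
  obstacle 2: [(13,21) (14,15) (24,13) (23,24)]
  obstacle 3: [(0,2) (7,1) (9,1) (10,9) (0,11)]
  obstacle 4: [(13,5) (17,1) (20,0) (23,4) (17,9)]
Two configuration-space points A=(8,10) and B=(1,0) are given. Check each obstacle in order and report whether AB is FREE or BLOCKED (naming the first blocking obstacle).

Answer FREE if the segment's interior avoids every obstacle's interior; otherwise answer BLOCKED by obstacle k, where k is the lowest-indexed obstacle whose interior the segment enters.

BLOCKED by obstacle 3

Obstacle 1 [(2,16) (3,14) (6,14) (11,15) (7,23)]:
  edge (2,16)–(3,14): clear
  edge (3,14)–(6,14): clear
  edge (6,14)–(11,15): clear
  edge (11,15)–(7,23): clear
  edge (7,23)–(2,16): clear
  midpoint (9/2,5) outside
  → clear
Obstacle 2 [(13,21) (14,15) (24,13) (23,24)]:
  edge (13,21)–(14,15): clear
  edge (14,15)–(24,13): clear
  edge (24,13)–(23,24): clear
  edge (23,24)–(13,21): clear
  midpoint (9/2,5) outside
  → clear
Obstacle 3 [(0,2) (7,1) (9,1) (10,9) (0,11)]:
  edge (0,2)–(7,1): crosses AB
  edge (7,1)–(9,1): clear
  edge (9,1)–(10,9): clear
  edge (10,9)–(0,11): crosses AB
  edge (0,11)–(0,2): clear
  → BLOCKED
Obstacle 4 [(13,5) (17,1) (20,0) (23,4) (17,9)]:
  edge (13,5)–(17,1): clear
  edge (17,1)–(20,0): clear
  edge (20,0)–(23,4): clear
  edge (23,4)–(17,9): clear
  edge (17,9)–(13,5): clear
  midpoint (9/2,5) outside
  → clear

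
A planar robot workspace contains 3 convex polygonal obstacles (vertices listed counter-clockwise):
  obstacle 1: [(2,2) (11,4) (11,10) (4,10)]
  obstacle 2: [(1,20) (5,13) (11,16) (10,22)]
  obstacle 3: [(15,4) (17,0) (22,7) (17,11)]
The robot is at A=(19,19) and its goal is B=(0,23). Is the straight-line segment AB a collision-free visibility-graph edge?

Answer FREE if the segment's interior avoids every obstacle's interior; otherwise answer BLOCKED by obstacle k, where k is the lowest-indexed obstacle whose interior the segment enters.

BLOCKED by obstacle 2

Obstacle 1 [(2,2) (11,4) (11,10) (4,10)]:
  edge (2,2)–(11,4): clear
  edge (11,4)–(11,10): clear
  edge (11,10)–(4,10): clear
  edge (4,10)–(2,2): clear
  midpoint (19/2,21) outside
  → clear
Obstacle 2 [(1,20) (5,13) (11,16) (10,22)]:
  edge (1,20)–(5,13): clear
  edge (5,13)–(11,16): clear
  edge (11,16)–(10,22): crosses AB
  edge (10,22)–(1,20): crosses AB
  → BLOCKED
Obstacle 3 [(15,4) (17,0) (22,7) (17,11)]:
  edge (15,4)–(17,0): clear
  edge (17,0)–(22,7): clear
  edge (22,7)–(17,11): clear
  edge (17,11)–(15,4): clear
  midpoint (19/2,21) outside
  → clear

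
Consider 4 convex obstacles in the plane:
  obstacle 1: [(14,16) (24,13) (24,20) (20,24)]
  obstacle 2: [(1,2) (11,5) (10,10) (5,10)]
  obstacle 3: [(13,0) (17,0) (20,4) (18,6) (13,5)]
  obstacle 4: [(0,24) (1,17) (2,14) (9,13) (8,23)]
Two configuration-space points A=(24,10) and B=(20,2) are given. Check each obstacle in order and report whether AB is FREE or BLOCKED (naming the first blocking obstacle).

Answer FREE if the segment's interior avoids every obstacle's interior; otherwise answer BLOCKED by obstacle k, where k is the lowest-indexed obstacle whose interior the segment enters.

Obstacle 1 [(14,16) (24,13) (24,20) (20,24)]:
  edge (14,16)–(24,13): clear
  edge (24,13)–(24,20): clear
  edge (24,20)–(20,24): clear
  edge (20,24)–(14,16): clear
  midpoint (22,6) outside
  → clear
Obstacle 2 [(1,2) (11,5) (10,10) (5,10)]:
  edge (1,2)–(11,5): clear
  edge (11,5)–(10,10): clear
  edge (10,10)–(5,10): clear
  edge (5,10)–(1,2): clear
  midpoint (22,6) outside
  → clear
Obstacle 3 [(13,0) (17,0) (20,4) (18,6) (13,5)]:
  edge (13,0)–(17,0): clear
  edge (17,0)–(20,4): clear
  edge (20,4)–(18,6): clear
  edge (18,6)–(13,5): clear
  edge (13,5)–(13,0): clear
  midpoint (22,6) outside
  → clear
Obstacle 4 [(0,24) (1,17) (2,14) (9,13) (8,23)]:
  edge (0,24)–(1,17): clear
  edge (1,17)–(2,14): clear
  edge (2,14)–(9,13): clear
  edge (9,13)–(8,23): clear
  edge (8,23)–(0,24): clear
  midpoint (22,6) outside
  → clear

FREE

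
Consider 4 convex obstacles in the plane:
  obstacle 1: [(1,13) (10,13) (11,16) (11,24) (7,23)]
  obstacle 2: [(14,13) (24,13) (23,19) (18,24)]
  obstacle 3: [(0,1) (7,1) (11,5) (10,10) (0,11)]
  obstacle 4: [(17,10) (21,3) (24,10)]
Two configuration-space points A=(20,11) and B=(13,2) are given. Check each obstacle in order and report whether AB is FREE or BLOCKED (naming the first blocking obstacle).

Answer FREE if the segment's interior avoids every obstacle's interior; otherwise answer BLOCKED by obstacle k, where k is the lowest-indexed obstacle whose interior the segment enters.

Obstacle 1 [(1,13) (10,13) (11,16) (11,24) (7,23)]:
  edge (1,13)–(10,13): clear
  edge (10,13)–(11,16): clear
  edge (11,16)–(11,24): clear
  edge (11,24)–(7,23): clear
  edge (7,23)–(1,13): clear
  midpoint (33/2,13/2) outside
  → clear
Obstacle 2 [(14,13) (24,13) (23,19) (18,24)]:
  edge (14,13)–(24,13): clear
  edge (24,13)–(23,19): clear
  edge (23,19)–(18,24): clear
  edge (18,24)–(14,13): clear
  midpoint (33/2,13/2) outside
  → clear
Obstacle 3 [(0,1) (7,1) (11,5) (10,10) (0,11)]:
  edge (0,1)–(7,1): clear
  edge (7,1)–(11,5): clear
  edge (11,5)–(10,10): clear
  edge (10,10)–(0,11): clear
  edge (0,11)–(0,1): clear
  midpoint (33/2,13/2) outside
  → clear
Obstacle 4 [(17,10) (21,3) (24,10)]:
  edge (17,10)–(21,3): crosses AB
  edge (21,3)–(24,10): clear
  edge (24,10)–(17,10): crosses AB
  → BLOCKED

BLOCKED by obstacle 4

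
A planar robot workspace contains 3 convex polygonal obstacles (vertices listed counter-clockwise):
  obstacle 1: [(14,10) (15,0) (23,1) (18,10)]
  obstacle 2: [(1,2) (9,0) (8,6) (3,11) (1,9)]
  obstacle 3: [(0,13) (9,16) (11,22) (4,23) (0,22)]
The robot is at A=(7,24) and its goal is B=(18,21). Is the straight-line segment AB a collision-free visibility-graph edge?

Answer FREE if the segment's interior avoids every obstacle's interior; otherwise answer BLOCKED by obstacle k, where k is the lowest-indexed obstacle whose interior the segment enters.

Obstacle 1 [(14,10) (15,0) (23,1) (18,10)]:
  edge (14,10)–(15,0): clear
  edge (15,0)–(23,1): clear
  edge (23,1)–(18,10): clear
  edge (18,10)–(14,10): clear
  midpoint (25/2,45/2) outside
  → clear
Obstacle 2 [(1,2) (9,0) (8,6) (3,11) (1,9)]:
  edge (1,2)–(9,0): clear
  edge (9,0)–(8,6): clear
  edge (8,6)–(3,11): clear
  edge (3,11)–(1,9): clear
  edge (1,9)–(1,2): clear
  midpoint (25/2,45/2) outside
  → clear
Obstacle 3 [(0,13) (9,16) (11,22) (4,23) (0,22)]:
  edge (0,13)–(9,16): clear
  edge (9,16)–(11,22): clear
  edge (11,22)–(4,23): clear
  edge (4,23)–(0,22): clear
  edge (0,22)–(0,13): clear
  midpoint (25/2,45/2) outside
  → clear

FREE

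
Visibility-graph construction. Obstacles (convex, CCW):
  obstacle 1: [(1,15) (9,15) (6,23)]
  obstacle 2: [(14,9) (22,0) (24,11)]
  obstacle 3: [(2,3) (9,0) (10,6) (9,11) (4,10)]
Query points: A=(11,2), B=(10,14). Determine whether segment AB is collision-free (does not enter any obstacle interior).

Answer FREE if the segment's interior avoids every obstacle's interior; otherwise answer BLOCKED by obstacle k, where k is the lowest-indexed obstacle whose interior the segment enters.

Obstacle 1 [(1,15) (9,15) (6,23)]:
  edge (1,15)–(9,15): clear
  edge (9,15)–(6,23): clear
  edge (6,23)–(1,15): clear
  midpoint (21/2,8) outside
  → clear
Obstacle 2 [(14,9) (22,0) (24,11)]:
  edge (14,9)–(22,0): clear
  edge (22,0)–(24,11): clear
  edge (24,11)–(14,9): clear
  midpoint (21/2,8) outside
  → clear
Obstacle 3 [(2,3) (9,0) (10,6) (9,11) (4,10)]:
  edge (2,3)–(9,0): clear
  edge (9,0)–(10,6): clear
  edge (10,6)–(9,11): clear
  edge (9,11)–(4,10): clear
  edge (4,10)–(2,3): clear
  midpoint (21/2,8) outside
  → clear

FREE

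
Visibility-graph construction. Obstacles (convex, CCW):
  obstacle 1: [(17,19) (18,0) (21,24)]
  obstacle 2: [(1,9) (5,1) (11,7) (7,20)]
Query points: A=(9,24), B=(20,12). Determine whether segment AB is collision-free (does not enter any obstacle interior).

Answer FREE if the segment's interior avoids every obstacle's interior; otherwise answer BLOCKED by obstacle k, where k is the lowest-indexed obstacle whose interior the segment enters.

Obstacle 1 [(17,19) (18,0) (21,24)]:
  edge (17,19)–(18,0): crosses AB
  edge (18,0)–(21,24): crosses AB
  edge (21,24)–(17,19): clear
  → BLOCKED
Obstacle 2 [(1,9) (5,1) (11,7) (7,20)]:
  edge (1,9)–(5,1): clear
  edge (5,1)–(11,7): clear
  edge (11,7)–(7,20): clear
  edge (7,20)–(1,9): clear
  midpoint (29/2,18) outside
  → clear

BLOCKED by obstacle 1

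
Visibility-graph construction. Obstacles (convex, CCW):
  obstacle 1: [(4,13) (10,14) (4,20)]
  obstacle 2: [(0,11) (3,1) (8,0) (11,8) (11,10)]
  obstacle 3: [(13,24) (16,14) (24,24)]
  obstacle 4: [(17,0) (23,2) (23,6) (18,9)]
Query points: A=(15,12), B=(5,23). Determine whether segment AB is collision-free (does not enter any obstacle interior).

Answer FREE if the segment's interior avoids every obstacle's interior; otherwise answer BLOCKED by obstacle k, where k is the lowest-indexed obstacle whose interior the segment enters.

Obstacle 1 [(4,13) (10,14) (4,20)]:
  edge (4,13)–(10,14): clear
  edge (10,14)–(4,20): clear
  edge (4,20)–(4,13): clear
  midpoint (10,35/2) outside
  → clear
Obstacle 2 [(0,11) (3,1) (8,0) (11,8) (11,10)]:
  edge (0,11)–(3,1): clear
  edge (3,1)–(8,0): clear
  edge (8,0)–(11,8): clear
  edge (11,8)–(11,10): clear
  edge (11,10)–(0,11): clear
  midpoint (10,35/2) outside
  → clear
Obstacle 3 [(13,24) (16,14) (24,24)]:
  edge (13,24)–(16,14): clear
  edge (16,14)–(24,24): clear
  edge (24,24)–(13,24): clear
  midpoint (10,35/2) outside
  → clear
Obstacle 4 [(17,0) (23,2) (23,6) (18,9)]:
  edge (17,0)–(23,2): clear
  edge (23,2)–(23,6): clear
  edge (23,6)–(18,9): clear
  edge (18,9)–(17,0): clear
  midpoint (10,35/2) outside
  → clear

FREE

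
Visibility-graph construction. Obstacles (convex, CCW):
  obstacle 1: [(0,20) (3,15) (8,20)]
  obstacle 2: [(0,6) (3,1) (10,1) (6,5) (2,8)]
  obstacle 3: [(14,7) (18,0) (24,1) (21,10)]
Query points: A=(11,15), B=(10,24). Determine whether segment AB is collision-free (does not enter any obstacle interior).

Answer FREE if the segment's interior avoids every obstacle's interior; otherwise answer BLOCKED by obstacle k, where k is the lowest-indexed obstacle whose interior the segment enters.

FREE

Obstacle 1 [(0,20) (3,15) (8,20)]:
  edge (0,20)–(3,15): clear
  edge (3,15)–(8,20): clear
  edge (8,20)–(0,20): clear
  midpoint (21/2,39/2) outside
  → clear
Obstacle 2 [(0,6) (3,1) (10,1) (6,5) (2,8)]:
  edge (0,6)–(3,1): clear
  edge (3,1)–(10,1): clear
  edge (10,1)–(6,5): clear
  edge (6,5)–(2,8): clear
  edge (2,8)–(0,6): clear
  midpoint (21/2,39/2) outside
  → clear
Obstacle 3 [(14,7) (18,0) (24,1) (21,10)]:
  edge (14,7)–(18,0): clear
  edge (18,0)–(24,1): clear
  edge (24,1)–(21,10): clear
  edge (21,10)–(14,7): clear
  midpoint (21/2,39/2) outside
  → clear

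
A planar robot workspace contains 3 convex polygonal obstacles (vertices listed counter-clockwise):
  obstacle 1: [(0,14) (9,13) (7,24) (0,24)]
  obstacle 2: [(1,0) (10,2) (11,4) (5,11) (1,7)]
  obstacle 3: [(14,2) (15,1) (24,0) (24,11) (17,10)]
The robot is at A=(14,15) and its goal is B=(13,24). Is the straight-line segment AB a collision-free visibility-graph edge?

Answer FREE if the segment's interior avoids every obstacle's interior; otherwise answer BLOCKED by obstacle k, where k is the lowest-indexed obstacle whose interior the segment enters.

FREE

Obstacle 1 [(0,14) (9,13) (7,24) (0,24)]:
  edge (0,14)–(9,13): clear
  edge (9,13)–(7,24): clear
  edge (7,24)–(0,24): clear
  edge (0,24)–(0,14): clear
  midpoint (27/2,39/2) outside
  → clear
Obstacle 2 [(1,0) (10,2) (11,4) (5,11) (1,7)]:
  edge (1,0)–(10,2): clear
  edge (10,2)–(11,4): clear
  edge (11,4)–(5,11): clear
  edge (5,11)–(1,7): clear
  edge (1,7)–(1,0): clear
  midpoint (27/2,39/2) outside
  → clear
Obstacle 3 [(14,2) (15,1) (24,0) (24,11) (17,10)]:
  edge (14,2)–(15,1): clear
  edge (15,1)–(24,0): clear
  edge (24,0)–(24,11): clear
  edge (24,11)–(17,10): clear
  edge (17,10)–(14,2): clear
  midpoint (27/2,39/2) outside
  → clear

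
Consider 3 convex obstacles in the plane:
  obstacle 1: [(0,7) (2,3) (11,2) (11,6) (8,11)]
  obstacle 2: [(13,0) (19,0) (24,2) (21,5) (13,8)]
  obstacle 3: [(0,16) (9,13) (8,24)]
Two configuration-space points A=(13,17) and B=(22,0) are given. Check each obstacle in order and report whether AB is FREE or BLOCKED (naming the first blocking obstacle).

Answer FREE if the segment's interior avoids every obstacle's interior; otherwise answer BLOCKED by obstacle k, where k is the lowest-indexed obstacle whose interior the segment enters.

Obstacle 1 [(0,7) (2,3) (11,2) (11,6) (8,11)]:
  edge (0,7)–(2,3): clear
  edge (2,3)–(11,2): clear
  edge (11,2)–(11,6): clear
  edge (11,6)–(8,11): clear
  edge (8,11)–(0,7): clear
  midpoint (35/2,17/2) outside
  → clear
Obstacle 2 [(13,0) (19,0) (24,2) (21,5) (13,8)]:
  edge (13,0)–(19,0): clear
  edge (19,0)–(24,2): crosses AB
  edge (24,2)–(21,5): clear
  edge (21,5)–(13,8): crosses AB
  edge (13,8)–(13,0): clear
  → BLOCKED
Obstacle 3 [(0,16) (9,13) (8,24)]:
  edge (0,16)–(9,13): clear
  edge (9,13)–(8,24): clear
  edge (8,24)–(0,16): clear
  midpoint (35/2,17/2) outside
  → clear

BLOCKED by obstacle 2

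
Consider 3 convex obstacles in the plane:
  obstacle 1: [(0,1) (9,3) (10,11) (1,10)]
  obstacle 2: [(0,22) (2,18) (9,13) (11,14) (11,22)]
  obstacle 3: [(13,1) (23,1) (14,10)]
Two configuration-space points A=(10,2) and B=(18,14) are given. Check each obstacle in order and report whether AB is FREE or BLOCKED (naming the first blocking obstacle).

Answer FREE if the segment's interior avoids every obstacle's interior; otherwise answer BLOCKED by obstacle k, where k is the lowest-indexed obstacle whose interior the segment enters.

BLOCKED by obstacle 3

Obstacle 1 [(0,1) (9,3) (10,11) (1,10)]:
  edge (0,1)–(9,3): clear
  edge (9,3)–(10,11): clear
  edge (10,11)–(1,10): clear
  edge (1,10)–(0,1): clear
  midpoint (14,8) outside
  → clear
Obstacle 2 [(0,22) (2,18) (9,13) (11,14) (11,22)]:
  edge (0,22)–(2,18): clear
  edge (2,18)–(9,13): clear
  edge (9,13)–(11,14): clear
  edge (11,14)–(11,22): clear
  edge (11,22)–(0,22): clear
  midpoint (14,8) outside
  → clear
Obstacle 3 [(13,1) (23,1) (14,10)]:
  edge (13,1)–(23,1): clear
  edge (23,1)–(14,10): crosses AB
  edge (14,10)–(13,1): crosses AB
  → BLOCKED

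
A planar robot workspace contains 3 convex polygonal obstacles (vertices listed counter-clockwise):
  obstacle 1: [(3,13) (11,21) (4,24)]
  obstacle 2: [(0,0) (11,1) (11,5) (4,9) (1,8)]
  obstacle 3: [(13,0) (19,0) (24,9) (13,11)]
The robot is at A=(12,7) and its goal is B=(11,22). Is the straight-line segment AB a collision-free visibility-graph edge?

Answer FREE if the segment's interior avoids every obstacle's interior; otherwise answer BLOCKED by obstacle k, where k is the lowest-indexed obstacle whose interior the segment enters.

Obstacle 1 [(3,13) (11,21) (4,24)]:
  edge (3,13)–(11,21): clear
  edge (11,21)–(4,24): clear
  edge (4,24)–(3,13): clear
  midpoint (23/2,29/2) outside
  → clear
Obstacle 2 [(0,0) (11,1) (11,5) (4,9) (1,8)]:
  edge (0,0)–(11,1): clear
  edge (11,1)–(11,5): clear
  edge (11,5)–(4,9): clear
  edge (4,9)–(1,8): clear
  edge (1,8)–(0,0): clear
  midpoint (23/2,29/2) outside
  → clear
Obstacle 3 [(13,0) (19,0) (24,9) (13,11)]:
  edge (13,0)–(19,0): clear
  edge (19,0)–(24,9): clear
  edge (24,9)–(13,11): clear
  edge (13,11)–(13,0): clear
  midpoint (23/2,29/2) outside
  → clear

FREE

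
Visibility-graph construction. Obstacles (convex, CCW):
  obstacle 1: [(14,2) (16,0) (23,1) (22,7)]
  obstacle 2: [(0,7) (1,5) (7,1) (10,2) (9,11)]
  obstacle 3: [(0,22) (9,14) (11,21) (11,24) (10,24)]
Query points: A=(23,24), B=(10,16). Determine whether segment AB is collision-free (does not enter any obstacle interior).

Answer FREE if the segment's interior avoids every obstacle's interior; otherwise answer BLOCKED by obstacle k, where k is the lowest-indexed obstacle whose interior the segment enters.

Obstacle 1 [(14,2) (16,0) (23,1) (22,7)]:
  edge (14,2)–(16,0): clear
  edge (16,0)–(23,1): clear
  edge (23,1)–(22,7): clear
  edge (22,7)–(14,2): clear
  midpoint (33/2,20) outside
  → clear
Obstacle 2 [(0,7) (1,5) (7,1) (10,2) (9,11)]:
  edge (0,7)–(1,5): clear
  edge (1,5)–(7,1): clear
  edge (7,1)–(10,2): clear
  edge (10,2)–(9,11): clear
  edge (9,11)–(0,7): clear
  midpoint (33/2,20) outside
  → clear
Obstacle 3 [(0,22) (9,14) (11,21) (11,24) (10,24)]:
  edge (0,22)–(9,14): clear
  edge (9,14)–(11,21): clear
  edge (11,21)–(11,24): clear
  edge (11,24)–(10,24): clear
  edge (10,24)–(0,22): clear
  midpoint (33/2,20) outside
  → clear

FREE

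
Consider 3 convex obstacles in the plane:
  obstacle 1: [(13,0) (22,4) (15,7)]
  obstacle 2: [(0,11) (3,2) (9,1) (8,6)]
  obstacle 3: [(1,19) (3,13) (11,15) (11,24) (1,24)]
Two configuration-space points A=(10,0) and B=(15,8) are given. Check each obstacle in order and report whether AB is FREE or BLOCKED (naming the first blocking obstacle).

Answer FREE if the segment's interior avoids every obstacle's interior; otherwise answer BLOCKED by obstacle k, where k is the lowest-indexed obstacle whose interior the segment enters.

Obstacle 1 [(13,0) (22,4) (15,7)]:
  edge (13,0)–(22,4): clear
  edge (22,4)–(15,7): clear
  edge (15,7)–(13,0): clear
  midpoint (25/2,4) outside
  → clear
Obstacle 2 [(0,11) (3,2) (9,1) (8,6)]:
  edge (0,11)–(3,2): clear
  edge (3,2)–(9,1): clear
  edge (9,1)–(8,6): clear
  edge (8,6)–(0,11): clear
  midpoint (25/2,4) outside
  → clear
Obstacle 3 [(1,19) (3,13) (11,15) (11,24) (1,24)]:
  edge (1,19)–(3,13): clear
  edge (3,13)–(11,15): clear
  edge (11,15)–(11,24): clear
  edge (11,24)–(1,24): clear
  edge (1,24)–(1,19): clear
  midpoint (25/2,4) outside
  → clear

FREE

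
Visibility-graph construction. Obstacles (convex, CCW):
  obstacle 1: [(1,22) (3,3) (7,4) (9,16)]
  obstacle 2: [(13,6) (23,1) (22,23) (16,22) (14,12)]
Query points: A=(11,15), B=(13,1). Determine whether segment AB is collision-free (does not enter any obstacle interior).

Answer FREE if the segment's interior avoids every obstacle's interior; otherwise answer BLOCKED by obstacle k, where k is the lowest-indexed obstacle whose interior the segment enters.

Obstacle 1 [(1,22) (3,3) (7,4) (9,16)]:
  edge (1,22)–(3,3): clear
  edge (3,3)–(7,4): clear
  edge (7,4)–(9,16): clear
  edge (9,16)–(1,22): clear
  midpoint (12,8) outside
  → clear
Obstacle 2 [(13,6) (23,1) (22,23) (16,22) (14,12)]:
  edge (13,6)–(23,1): clear
  edge (23,1)–(22,23): clear
  edge (22,23)–(16,22): clear
  edge (16,22)–(14,12): clear
  edge (14,12)–(13,6): clear
  midpoint (12,8) outside
  → clear

FREE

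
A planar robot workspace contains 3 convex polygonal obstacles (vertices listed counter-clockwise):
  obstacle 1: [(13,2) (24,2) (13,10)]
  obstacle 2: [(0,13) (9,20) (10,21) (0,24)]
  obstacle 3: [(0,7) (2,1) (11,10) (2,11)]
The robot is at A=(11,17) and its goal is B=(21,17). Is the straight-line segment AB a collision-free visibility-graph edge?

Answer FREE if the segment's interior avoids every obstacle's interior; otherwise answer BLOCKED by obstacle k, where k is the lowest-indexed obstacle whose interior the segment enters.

Obstacle 1 [(13,2) (24,2) (13,10)]:
  edge (13,2)–(24,2): clear
  edge (24,2)–(13,10): clear
  edge (13,10)–(13,2): clear
  midpoint (16,17) outside
  → clear
Obstacle 2 [(0,13) (9,20) (10,21) (0,24)]:
  edge (0,13)–(9,20): clear
  edge (9,20)–(10,21): clear
  edge (10,21)–(0,24): clear
  edge (0,24)–(0,13): clear
  midpoint (16,17) outside
  → clear
Obstacle 3 [(0,7) (2,1) (11,10) (2,11)]:
  edge (0,7)–(2,1): clear
  edge (2,1)–(11,10): clear
  edge (11,10)–(2,11): clear
  edge (2,11)–(0,7): clear
  midpoint (16,17) outside
  → clear

FREE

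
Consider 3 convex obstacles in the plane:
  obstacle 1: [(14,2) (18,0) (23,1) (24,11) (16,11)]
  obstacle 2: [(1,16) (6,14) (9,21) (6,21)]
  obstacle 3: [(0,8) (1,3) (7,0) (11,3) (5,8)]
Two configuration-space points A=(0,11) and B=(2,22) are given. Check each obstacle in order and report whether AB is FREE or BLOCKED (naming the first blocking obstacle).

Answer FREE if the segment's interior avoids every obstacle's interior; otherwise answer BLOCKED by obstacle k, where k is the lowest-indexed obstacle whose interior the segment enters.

Obstacle 1 [(14,2) (18,0) (23,1) (24,11) (16,11)]:
  edge (14,2)–(18,0): clear
  edge (18,0)–(23,1): clear
  edge (23,1)–(24,11): clear
  edge (24,11)–(16,11): clear
  edge (16,11)–(14,2): clear
  midpoint (1,33/2) outside
  → clear
Obstacle 2 [(1,16) (6,14) (9,21) (6,21)]:
  edge (1,16)–(6,14): clear
  edge (6,14)–(9,21): clear
  edge (9,21)–(6,21): clear
  edge (6,21)–(1,16): clear
  midpoint (1,33/2) outside
  → clear
Obstacle 3 [(0,8) (1,3) (7,0) (11,3) (5,8)]:
  edge (0,8)–(1,3): clear
  edge (1,3)–(7,0): clear
  edge (7,0)–(11,3): clear
  edge (11,3)–(5,8): clear
  edge (5,8)–(0,8): clear
  midpoint (1,33/2) outside
  → clear

FREE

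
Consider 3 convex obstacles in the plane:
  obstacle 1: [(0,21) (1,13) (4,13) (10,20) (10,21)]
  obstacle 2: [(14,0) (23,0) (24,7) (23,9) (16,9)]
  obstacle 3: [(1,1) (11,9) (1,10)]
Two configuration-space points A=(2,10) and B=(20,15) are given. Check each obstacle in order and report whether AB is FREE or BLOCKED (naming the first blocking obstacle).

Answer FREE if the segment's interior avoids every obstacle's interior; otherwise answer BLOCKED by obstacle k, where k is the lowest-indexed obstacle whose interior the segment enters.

FREE

Obstacle 1 [(0,21) (1,13) (4,13) (10,20) (10,21)]:
  edge (0,21)–(1,13): clear
  edge (1,13)–(4,13): clear
  edge (4,13)–(10,20): clear
  edge (10,20)–(10,21): clear
  edge (10,21)–(0,21): clear
  midpoint (11,25/2) outside
  → clear
Obstacle 2 [(14,0) (23,0) (24,7) (23,9) (16,9)]:
  edge (14,0)–(23,0): clear
  edge (23,0)–(24,7): clear
  edge (24,7)–(23,9): clear
  edge (23,9)–(16,9): clear
  edge (16,9)–(14,0): clear
  midpoint (11,25/2) outside
  → clear
Obstacle 3 [(1,1) (11,9) (1,10)]:
  edge (1,1)–(11,9): clear
  edge (11,9)–(1,10): clear
  edge (1,10)–(1,1): clear
  midpoint (11,25/2) outside
  → clear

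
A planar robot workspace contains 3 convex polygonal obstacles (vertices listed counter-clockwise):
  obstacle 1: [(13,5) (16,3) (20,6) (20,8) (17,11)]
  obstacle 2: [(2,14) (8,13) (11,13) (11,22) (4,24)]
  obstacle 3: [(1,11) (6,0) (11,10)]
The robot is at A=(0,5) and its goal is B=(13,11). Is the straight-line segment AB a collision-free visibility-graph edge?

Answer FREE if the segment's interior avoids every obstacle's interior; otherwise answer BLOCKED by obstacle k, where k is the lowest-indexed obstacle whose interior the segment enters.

Obstacle 1 [(13,5) (16,3) (20,6) (20,8) (17,11)]:
  edge (13,5)–(16,3): clear
  edge (16,3)–(20,6): clear
  edge (20,6)–(20,8): clear
  edge (20,8)–(17,11): clear
  edge (17,11)–(13,5): clear
  midpoint (13/2,8) outside
  → clear
Obstacle 2 [(2,14) (8,13) (11,13) (11,22) (4,24)]:
  edge (2,14)–(8,13): clear
  edge (8,13)–(11,13): clear
  edge (11,13)–(11,22): clear
  edge (11,22)–(4,24): clear
  edge (4,24)–(2,14): clear
  midpoint (13/2,8) outside
  → clear
Obstacle 3 [(1,11) (6,0) (11,10)]:
  edge (1,11)–(6,0): crosses AB
  edge (6,0)–(11,10): clear
  edge (11,10)–(1,11): crosses AB
  → BLOCKED

BLOCKED by obstacle 3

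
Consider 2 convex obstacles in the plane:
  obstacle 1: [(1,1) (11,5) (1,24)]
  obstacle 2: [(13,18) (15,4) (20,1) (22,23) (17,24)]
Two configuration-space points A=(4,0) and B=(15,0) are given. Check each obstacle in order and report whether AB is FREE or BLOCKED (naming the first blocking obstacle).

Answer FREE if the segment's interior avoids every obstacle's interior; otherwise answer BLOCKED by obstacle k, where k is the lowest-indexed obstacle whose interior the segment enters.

Obstacle 1 [(1,1) (11,5) (1,24)]:
  edge (1,1)–(11,5): clear
  edge (11,5)–(1,24): clear
  edge (1,24)–(1,1): clear
  midpoint (19/2,0) outside
  → clear
Obstacle 2 [(13,18) (15,4) (20,1) (22,23) (17,24)]:
  edge (13,18)–(15,4): clear
  edge (15,4)–(20,1): clear
  edge (20,1)–(22,23): clear
  edge (22,23)–(17,24): clear
  edge (17,24)–(13,18): clear
  midpoint (19/2,0) outside
  → clear

FREE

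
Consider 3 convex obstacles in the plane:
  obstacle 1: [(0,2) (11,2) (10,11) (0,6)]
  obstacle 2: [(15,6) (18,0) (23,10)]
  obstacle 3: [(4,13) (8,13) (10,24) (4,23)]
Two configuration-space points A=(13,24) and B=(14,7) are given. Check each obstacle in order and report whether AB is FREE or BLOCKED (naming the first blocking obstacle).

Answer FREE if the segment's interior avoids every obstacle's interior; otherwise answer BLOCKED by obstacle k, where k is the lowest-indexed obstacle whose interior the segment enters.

Obstacle 1 [(0,2) (11,2) (10,11) (0,6)]:
  edge (0,2)–(11,2): clear
  edge (11,2)–(10,11): clear
  edge (10,11)–(0,6): clear
  edge (0,6)–(0,2): clear
  midpoint (27/2,31/2) outside
  → clear
Obstacle 2 [(15,6) (18,0) (23,10)]:
  edge (15,6)–(18,0): clear
  edge (18,0)–(23,10): clear
  edge (23,10)–(15,6): clear
  midpoint (27/2,31/2) outside
  → clear
Obstacle 3 [(4,13) (8,13) (10,24) (4,23)]:
  edge (4,13)–(8,13): clear
  edge (8,13)–(10,24): clear
  edge (10,24)–(4,23): clear
  edge (4,23)–(4,13): clear
  midpoint (27/2,31/2) outside
  → clear

FREE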